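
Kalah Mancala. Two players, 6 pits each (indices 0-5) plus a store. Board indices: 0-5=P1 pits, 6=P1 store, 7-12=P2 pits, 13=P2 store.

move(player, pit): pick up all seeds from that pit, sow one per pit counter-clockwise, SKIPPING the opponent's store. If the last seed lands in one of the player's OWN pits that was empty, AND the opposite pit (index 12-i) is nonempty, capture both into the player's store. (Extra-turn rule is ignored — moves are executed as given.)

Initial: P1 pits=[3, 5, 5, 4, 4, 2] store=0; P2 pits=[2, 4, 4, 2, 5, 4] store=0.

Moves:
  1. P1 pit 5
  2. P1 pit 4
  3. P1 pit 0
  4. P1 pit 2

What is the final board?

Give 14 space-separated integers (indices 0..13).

Answer: 0 6 0 6 1 2 3 5 6 4 2 5 4 0

Derivation:
Move 1: P1 pit5 -> P1=[3,5,5,4,4,0](1) P2=[3,4,4,2,5,4](0)
Move 2: P1 pit4 -> P1=[3,5,5,4,0,1](2) P2=[4,5,4,2,5,4](0)
Move 3: P1 pit0 -> P1=[0,6,6,5,0,1](2) P2=[4,5,4,2,5,4](0)
Move 4: P1 pit2 -> P1=[0,6,0,6,1,2](3) P2=[5,6,4,2,5,4](0)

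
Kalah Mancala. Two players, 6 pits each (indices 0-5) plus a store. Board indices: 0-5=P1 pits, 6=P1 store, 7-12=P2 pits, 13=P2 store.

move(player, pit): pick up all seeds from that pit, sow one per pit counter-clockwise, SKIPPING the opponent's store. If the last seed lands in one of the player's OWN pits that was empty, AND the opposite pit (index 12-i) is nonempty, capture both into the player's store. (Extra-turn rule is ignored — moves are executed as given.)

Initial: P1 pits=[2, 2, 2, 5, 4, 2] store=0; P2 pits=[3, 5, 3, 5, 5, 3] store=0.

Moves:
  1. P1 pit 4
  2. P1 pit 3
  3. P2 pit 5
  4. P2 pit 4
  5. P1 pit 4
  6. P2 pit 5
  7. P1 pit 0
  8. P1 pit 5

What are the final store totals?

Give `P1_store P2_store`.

Move 1: P1 pit4 -> P1=[2,2,2,5,0,3](1) P2=[4,6,3,5,5,3](0)
Move 2: P1 pit3 -> P1=[2,2,2,0,1,4](2) P2=[5,7,3,5,5,3](0)
Move 3: P2 pit5 -> P1=[3,3,2,0,1,4](2) P2=[5,7,3,5,5,0](1)
Move 4: P2 pit4 -> P1=[4,4,3,0,1,4](2) P2=[5,7,3,5,0,1](2)
Move 5: P1 pit4 -> P1=[4,4,3,0,0,5](2) P2=[5,7,3,5,0,1](2)
Move 6: P2 pit5 -> P1=[4,4,3,0,0,5](2) P2=[5,7,3,5,0,0](3)
Move 7: P1 pit0 -> P1=[0,5,4,1,0,5](10) P2=[5,0,3,5,0,0](3)
Move 8: P1 pit5 -> P1=[0,5,4,1,0,0](11) P2=[6,1,4,6,0,0](3)

Answer: 11 3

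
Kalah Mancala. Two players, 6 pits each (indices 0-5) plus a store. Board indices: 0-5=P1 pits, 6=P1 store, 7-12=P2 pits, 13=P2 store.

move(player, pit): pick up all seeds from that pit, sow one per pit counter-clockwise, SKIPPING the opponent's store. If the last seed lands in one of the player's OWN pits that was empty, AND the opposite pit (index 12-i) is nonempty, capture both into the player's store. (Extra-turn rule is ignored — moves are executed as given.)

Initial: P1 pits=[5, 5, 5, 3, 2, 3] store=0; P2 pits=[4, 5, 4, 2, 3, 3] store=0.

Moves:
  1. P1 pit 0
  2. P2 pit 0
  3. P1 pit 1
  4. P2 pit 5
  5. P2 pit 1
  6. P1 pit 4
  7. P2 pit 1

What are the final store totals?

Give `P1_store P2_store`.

Answer: 2 2

Derivation:
Move 1: P1 pit0 -> P1=[0,6,6,4,3,4](0) P2=[4,5,4,2,3,3](0)
Move 2: P2 pit0 -> P1=[0,6,6,4,3,4](0) P2=[0,6,5,3,4,3](0)
Move 3: P1 pit1 -> P1=[0,0,7,5,4,5](1) P2=[1,6,5,3,4,3](0)
Move 4: P2 pit5 -> P1=[1,1,7,5,4,5](1) P2=[1,6,5,3,4,0](1)
Move 5: P2 pit1 -> P1=[2,1,7,5,4,5](1) P2=[1,0,6,4,5,1](2)
Move 6: P1 pit4 -> P1=[2,1,7,5,0,6](2) P2=[2,1,6,4,5,1](2)
Move 7: P2 pit1 -> P1=[2,1,7,5,0,6](2) P2=[2,0,7,4,5,1](2)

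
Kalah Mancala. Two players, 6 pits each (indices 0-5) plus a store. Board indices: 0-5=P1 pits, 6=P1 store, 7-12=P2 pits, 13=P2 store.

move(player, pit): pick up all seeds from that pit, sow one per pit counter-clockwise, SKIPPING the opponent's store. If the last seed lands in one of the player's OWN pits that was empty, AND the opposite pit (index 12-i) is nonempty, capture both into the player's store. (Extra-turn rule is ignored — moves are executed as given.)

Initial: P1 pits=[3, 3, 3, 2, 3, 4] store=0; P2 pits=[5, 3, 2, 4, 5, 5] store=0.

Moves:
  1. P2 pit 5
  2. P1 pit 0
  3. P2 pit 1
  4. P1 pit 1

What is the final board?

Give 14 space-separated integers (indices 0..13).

Move 1: P2 pit5 -> P1=[4,4,4,3,3,4](0) P2=[5,3,2,4,5,0](1)
Move 2: P1 pit0 -> P1=[0,5,5,4,4,4](0) P2=[5,3,2,4,5,0](1)
Move 3: P2 pit1 -> P1=[0,5,5,4,4,4](0) P2=[5,0,3,5,6,0](1)
Move 4: P1 pit1 -> P1=[0,0,6,5,5,5](1) P2=[5,0,3,5,6,0](1)

Answer: 0 0 6 5 5 5 1 5 0 3 5 6 0 1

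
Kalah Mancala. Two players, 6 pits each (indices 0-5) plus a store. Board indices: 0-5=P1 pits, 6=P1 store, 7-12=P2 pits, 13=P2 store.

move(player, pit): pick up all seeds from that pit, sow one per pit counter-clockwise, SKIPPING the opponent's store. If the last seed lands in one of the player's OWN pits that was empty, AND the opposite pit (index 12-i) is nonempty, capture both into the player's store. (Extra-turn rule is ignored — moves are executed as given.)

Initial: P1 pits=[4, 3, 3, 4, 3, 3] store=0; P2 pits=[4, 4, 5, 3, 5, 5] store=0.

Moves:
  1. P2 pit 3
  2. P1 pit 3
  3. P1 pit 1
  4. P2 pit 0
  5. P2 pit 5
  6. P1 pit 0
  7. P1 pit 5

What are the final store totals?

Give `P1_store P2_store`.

Move 1: P2 pit3 -> P1=[4,3,3,4,3,3](0) P2=[4,4,5,0,6,6](1)
Move 2: P1 pit3 -> P1=[4,3,3,0,4,4](1) P2=[5,4,5,0,6,6](1)
Move 3: P1 pit1 -> P1=[4,0,4,1,5,4](1) P2=[5,4,5,0,6,6](1)
Move 4: P2 pit0 -> P1=[4,0,4,1,5,4](1) P2=[0,5,6,1,7,7](1)
Move 5: P2 pit5 -> P1=[5,1,5,2,6,5](1) P2=[0,5,6,1,7,0](2)
Move 6: P1 pit0 -> P1=[0,2,6,3,7,6](1) P2=[0,5,6,1,7,0](2)
Move 7: P1 pit5 -> P1=[0,2,6,3,7,0](2) P2=[1,6,7,2,8,0](2)

Answer: 2 2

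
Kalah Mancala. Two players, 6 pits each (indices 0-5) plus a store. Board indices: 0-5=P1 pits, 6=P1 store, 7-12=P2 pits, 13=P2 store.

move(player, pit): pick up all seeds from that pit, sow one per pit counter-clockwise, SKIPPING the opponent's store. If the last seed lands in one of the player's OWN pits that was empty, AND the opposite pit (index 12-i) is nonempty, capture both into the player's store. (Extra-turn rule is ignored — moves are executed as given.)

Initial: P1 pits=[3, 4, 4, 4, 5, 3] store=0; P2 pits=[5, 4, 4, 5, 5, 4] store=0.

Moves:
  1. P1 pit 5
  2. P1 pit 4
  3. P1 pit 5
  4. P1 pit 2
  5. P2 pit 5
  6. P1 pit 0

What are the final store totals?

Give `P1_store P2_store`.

Answer: 4 1

Derivation:
Move 1: P1 pit5 -> P1=[3,4,4,4,5,0](1) P2=[6,5,4,5,5,4](0)
Move 2: P1 pit4 -> P1=[3,4,4,4,0,1](2) P2=[7,6,5,5,5,4](0)
Move 3: P1 pit5 -> P1=[3,4,4,4,0,0](3) P2=[7,6,5,5,5,4](0)
Move 4: P1 pit2 -> P1=[3,4,0,5,1,1](4) P2=[7,6,5,5,5,4](0)
Move 5: P2 pit5 -> P1=[4,5,1,5,1,1](4) P2=[7,6,5,5,5,0](1)
Move 6: P1 pit0 -> P1=[0,6,2,6,2,1](4) P2=[7,6,5,5,5,0](1)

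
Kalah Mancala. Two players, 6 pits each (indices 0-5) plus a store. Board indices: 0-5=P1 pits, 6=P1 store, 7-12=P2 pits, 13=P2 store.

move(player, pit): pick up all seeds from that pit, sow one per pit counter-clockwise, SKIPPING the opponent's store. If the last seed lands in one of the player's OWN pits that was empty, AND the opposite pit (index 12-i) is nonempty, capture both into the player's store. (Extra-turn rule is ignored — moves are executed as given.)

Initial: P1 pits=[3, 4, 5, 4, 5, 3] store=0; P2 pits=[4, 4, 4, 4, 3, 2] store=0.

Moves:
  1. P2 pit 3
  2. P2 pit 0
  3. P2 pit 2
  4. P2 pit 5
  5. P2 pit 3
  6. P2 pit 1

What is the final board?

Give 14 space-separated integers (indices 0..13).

Move 1: P2 pit3 -> P1=[4,4,5,4,5,3](0) P2=[4,4,4,0,4,3](1)
Move 2: P2 pit0 -> P1=[4,4,5,4,5,3](0) P2=[0,5,5,1,5,3](1)
Move 3: P2 pit2 -> P1=[5,4,5,4,5,3](0) P2=[0,5,0,2,6,4](2)
Move 4: P2 pit5 -> P1=[6,5,6,4,5,3](0) P2=[0,5,0,2,6,0](3)
Move 5: P2 pit3 -> P1=[0,5,6,4,5,3](0) P2=[0,5,0,0,7,0](10)
Move 6: P2 pit1 -> P1=[0,5,6,4,5,3](0) P2=[0,0,1,1,8,1](11)

Answer: 0 5 6 4 5 3 0 0 0 1 1 8 1 11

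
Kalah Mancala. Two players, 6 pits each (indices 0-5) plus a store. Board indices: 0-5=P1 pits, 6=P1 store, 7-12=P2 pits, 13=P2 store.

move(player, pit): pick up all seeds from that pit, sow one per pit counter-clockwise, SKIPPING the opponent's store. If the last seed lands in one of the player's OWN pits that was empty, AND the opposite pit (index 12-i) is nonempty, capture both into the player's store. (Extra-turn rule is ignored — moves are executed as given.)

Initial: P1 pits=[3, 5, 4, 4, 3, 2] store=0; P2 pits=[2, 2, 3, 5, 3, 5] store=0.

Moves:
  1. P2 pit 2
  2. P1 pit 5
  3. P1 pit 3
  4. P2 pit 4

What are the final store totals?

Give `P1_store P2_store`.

Answer: 2 1

Derivation:
Move 1: P2 pit2 -> P1=[3,5,4,4,3,2](0) P2=[2,2,0,6,4,6](0)
Move 2: P1 pit5 -> P1=[3,5,4,4,3,0](1) P2=[3,2,0,6,4,6](0)
Move 3: P1 pit3 -> P1=[3,5,4,0,4,1](2) P2=[4,2,0,6,4,6](0)
Move 4: P2 pit4 -> P1=[4,6,4,0,4,1](2) P2=[4,2,0,6,0,7](1)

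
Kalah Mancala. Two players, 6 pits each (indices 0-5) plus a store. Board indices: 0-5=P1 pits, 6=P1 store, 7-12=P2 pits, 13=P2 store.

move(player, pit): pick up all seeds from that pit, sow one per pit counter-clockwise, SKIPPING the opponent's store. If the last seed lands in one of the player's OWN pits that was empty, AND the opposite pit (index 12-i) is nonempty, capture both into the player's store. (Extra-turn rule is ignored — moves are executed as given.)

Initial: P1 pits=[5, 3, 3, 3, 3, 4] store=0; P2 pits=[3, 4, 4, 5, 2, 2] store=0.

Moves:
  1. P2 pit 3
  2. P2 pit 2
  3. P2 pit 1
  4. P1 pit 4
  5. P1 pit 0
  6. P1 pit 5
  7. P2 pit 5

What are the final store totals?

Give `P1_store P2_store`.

Answer: 3 3

Derivation:
Move 1: P2 pit3 -> P1=[6,4,3,3,3,4](0) P2=[3,4,4,0,3,3](1)
Move 2: P2 pit2 -> P1=[6,4,3,3,3,4](0) P2=[3,4,0,1,4,4](2)
Move 3: P2 pit1 -> P1=[6,4,3,3,3,4](0) P2=[3,0,1,2,5,5](2)
Move 4: P1 pit4 -> P1=[6,4,3,3,0,5](1) P2=[4,0,1,2,5,5](2)
Move 5: P1 pit0 -> P1=[0,5,4,4,1,6](2) P2=[4,0,1,2,5,5](2)
Move 6: P1 pit5 -> P1=[0,5,4,4,1,0](3) P2=[5,1,2,3,6,5](2)
Move 7: P2 pit5 -> P1=[1,6,5,5,1,0](3) P2=[5,1,2,3,6,0](3)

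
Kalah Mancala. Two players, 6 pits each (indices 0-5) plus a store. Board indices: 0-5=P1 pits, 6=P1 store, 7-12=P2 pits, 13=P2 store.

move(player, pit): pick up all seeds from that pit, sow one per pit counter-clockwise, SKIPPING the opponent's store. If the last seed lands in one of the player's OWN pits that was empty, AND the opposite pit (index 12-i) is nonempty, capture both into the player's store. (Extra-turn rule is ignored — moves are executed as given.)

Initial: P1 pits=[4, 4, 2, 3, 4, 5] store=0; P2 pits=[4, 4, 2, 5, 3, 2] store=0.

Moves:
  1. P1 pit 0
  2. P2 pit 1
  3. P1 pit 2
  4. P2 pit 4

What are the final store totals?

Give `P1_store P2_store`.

Answer: 0 1

Derivation:
Move 1: P1 pit0 -> P1=[0,5,3,4,5,5](0) P2=[4,4,2,5,3,2](0)
Move 2: P2 pit1 -> P1=[0,5,3,4,5,5](0) P2=[4,0,3,6,4,3](0)
Move 3: P1 pit2 -> P1=[0,5,0,5,6,6](0) P2=[4,0,3,6,4,3](0)
Move 4: P2 pit4 -> P1=[1,6,0,5,6,6](0) P2=[4,0,3,6,0,4](1)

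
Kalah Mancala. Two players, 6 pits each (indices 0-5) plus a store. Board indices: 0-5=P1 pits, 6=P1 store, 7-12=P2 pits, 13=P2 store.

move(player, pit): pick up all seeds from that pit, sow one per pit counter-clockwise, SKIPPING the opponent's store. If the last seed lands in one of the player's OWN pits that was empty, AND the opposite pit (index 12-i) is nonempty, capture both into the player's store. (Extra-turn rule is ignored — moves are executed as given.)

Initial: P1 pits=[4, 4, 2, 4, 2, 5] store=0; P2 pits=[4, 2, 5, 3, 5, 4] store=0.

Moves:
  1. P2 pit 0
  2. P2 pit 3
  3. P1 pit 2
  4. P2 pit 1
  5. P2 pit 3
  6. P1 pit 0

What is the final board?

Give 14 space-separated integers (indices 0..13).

Answer: 0 5 1 6 4 6 0 0 0 7 0 9 5 1

Derivation:
Move 1: P2 pit0 -> P1=[4,4,2,4,2,5](0) P2=[0,3,6,4,6,4](0)
Move 2: P2 pit3 -> P1=[5,4,2,4,2,5](0) P2=[0,3,6,0,7,5](1)
Move 3: P1 pit2 -> P1=[5,4,0,5,3,5](0) P2=[0,3,6,0,7,5](1)
Move 4: P2 pit1 -> P1=[5,4,0,5,3,5](0) P2=[0,0,7,1,8,5](1)
Move 5: P2 pit3 -> P1=[5,4,0,5,3,5](0) P2=[0,0,7,0,9,5](1)
Move 6: P1 pit0 -> P1=[0,5,1,6,4,6](0) P2=[0,0,7,0,9,5](1)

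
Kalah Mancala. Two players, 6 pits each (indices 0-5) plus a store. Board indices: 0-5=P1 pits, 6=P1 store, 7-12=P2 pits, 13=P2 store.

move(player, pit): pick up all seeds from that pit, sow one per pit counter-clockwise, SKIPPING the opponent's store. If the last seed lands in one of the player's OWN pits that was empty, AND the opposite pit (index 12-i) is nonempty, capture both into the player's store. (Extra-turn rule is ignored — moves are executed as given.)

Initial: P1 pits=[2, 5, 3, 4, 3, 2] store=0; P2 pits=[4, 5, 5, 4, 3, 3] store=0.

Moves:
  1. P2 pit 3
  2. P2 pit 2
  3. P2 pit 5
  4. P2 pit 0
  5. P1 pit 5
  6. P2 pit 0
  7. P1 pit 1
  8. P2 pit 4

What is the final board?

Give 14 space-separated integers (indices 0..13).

Answer: 6 1 6 7 4 1 2 1 7 1 2 0 1 4

Derivation:
Move 1: P2 pit3 -> P1=[3,5,3,4,3,2](0) P2=[4,5,5,0,4,4](1)
Move 2: P2 pit2 -> P1=[4,5,3,4,3,2](0) P2=[4,5,0,1,5,5](2)
Move 3: P2 pit5 -> P1=[5,6,4,5,3,2](0) P2=[4,5,0,1,5,0](3)
Move 4: P2 pit0 -> P1=[5,6,4,5,3,2](0) P2=[0,6,1,2,6,0](3)
Move 5: P1 pit5 -> P1=[5,6,4,5,3,0](1) P2=[1,6,1,2,6,0](3)
Move 6: P2 pit0 -> P1=[5,6,4,5,3,0](1) P2=[0,7,1,2,6,0](3)
Move 7: P1 pit1 -> P1=[5,0,5,6,4,1](2) P2=[1,7,1,2,6,0](3)
Move 8: P2 pit4 -> P1=[6,1,6,7,4,1](2) P2=[1,7,1,2,0,1](4)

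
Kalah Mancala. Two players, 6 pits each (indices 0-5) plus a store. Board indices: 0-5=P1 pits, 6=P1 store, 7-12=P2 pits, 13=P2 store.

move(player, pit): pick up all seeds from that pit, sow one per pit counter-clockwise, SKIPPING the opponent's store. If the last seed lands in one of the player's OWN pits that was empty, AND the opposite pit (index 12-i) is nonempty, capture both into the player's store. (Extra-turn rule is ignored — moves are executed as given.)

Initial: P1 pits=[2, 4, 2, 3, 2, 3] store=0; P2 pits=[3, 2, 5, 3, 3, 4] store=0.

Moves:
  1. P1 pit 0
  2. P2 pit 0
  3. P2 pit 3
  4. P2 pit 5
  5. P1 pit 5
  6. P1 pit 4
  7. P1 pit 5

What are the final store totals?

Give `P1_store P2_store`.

Answer: 3 2

Derivation:
Move 1: P1 pit0 -> P1=[0,5,3,3,2,3](0) P2=[3,2,5,3,3,4](0)
Move 2: P2 pit0 -> P1=[0,5,3,3,2,3](0) P2=[0,3,6,4,3,4](0)
Move 3: P2 pit3 -> P1=[1,5,3,3,2,3](0) P2=[0,3,6,0,4,5](1)
Move 4: P2 pit5 -> P1=[2,6,4,4,2,3](0) P2=[0,3,6,0,4,0](2)
Move 5: P1 pit5 -> P1=[2,6,4,4,2,0](1) P2=[1,4,6,0,4,0](2)
Move 6: P1 pit4 -> P1=[2,6,4,4,0,1](2) P2=[1,4,6,0,4,0](2)
Move 7: P1 pit5 -> P1=[2,6,4,4,0,0](3) P2=[1,4,6,0,4,0](2)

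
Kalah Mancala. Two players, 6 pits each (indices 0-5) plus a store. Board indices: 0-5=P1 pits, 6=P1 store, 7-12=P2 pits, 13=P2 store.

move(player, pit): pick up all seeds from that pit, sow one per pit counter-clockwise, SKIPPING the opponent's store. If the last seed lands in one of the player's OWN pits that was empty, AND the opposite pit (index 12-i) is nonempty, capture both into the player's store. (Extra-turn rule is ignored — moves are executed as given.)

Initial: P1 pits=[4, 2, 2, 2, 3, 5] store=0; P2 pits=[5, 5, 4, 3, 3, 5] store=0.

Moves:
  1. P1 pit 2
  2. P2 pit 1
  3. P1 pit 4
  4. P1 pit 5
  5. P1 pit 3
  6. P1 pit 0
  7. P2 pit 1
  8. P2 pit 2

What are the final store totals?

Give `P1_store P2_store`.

Move 1: P1 pit2 -> P1=[4,2,0,3,4,5](0) P2=[5,5,4,3,3,5](0)
Move 2: P2 pit1 -> P1=[4,2,0,3,4,5](0) P2=[5,0,5,4,4,6](1)
Move 3: P1 pit4 -> P1=[4,2,0,3,0,6](1) P2=[6,1,5,4,4,6](1)
Move 4: P1 pit5 -> P1=[4,2,0,3,0,0](2) P2=[7,2,6,5,5,6](1)
Move 5: P1 pit3 -> P1=[4,2,0,0,1,1](3) P2=[7,2,6,5,5,6](1)
Move 6: P1 pit0 -> P1=[0,3,1,1,2,1](3) P2=[7,2,6,5,5,6](1)
Move 7: P2 pit1 -> P1=[0,3,1,1,2,1](3) P2=[7,0,7,6,5,6](1)
Move 8: P2 pit2 -> P1=[1,4,2,1,2,1](3) P2=[7,0,0,7,6,7](2)

Answer: 3 2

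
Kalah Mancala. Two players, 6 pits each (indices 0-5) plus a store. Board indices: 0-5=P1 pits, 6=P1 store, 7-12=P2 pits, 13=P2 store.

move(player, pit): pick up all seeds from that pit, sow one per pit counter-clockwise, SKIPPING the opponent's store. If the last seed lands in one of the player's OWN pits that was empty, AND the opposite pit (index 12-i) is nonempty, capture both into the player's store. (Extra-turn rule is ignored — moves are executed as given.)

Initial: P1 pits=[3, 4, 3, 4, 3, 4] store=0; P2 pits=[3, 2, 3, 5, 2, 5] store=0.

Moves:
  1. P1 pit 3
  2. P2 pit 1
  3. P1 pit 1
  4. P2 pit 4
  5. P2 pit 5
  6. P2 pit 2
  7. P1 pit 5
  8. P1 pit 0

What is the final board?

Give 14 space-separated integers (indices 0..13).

Answer: 0 2 6 3 7 0 2 5 1 1 8 2 1 3

Derivation:
Move 1: P1 pit3 -> P1=[3,4,3,0,4,5](1) P2=[4,2,3,5,2,5](0)
Move 2: P2 pit1 -> P1=[3,4,3,0,4,5](1) P2=[4,0,4,6,2,5](0)
Move 3: P1 pit1 -> P1=[3,0,4,1,5,6](1) P2=[4,0,4,6,2,5](0)
Move 4: P2 pit4 -> P1=[3,0,4,1,5,6](1) P2=[4,0,4,6,0,6](1)
Move 5: P2 pit5 -> P1=[4,1,5,2,6,6](1) P2=[4,0,4,6,0,0](2)
Move 6: P2 pit2 -> P1=[4,1,5,2,6,6](1) P2=[4,0,0,7,1,1](3)
Move 7: P1 pit5 -> P1=[4,1,5,2,6,0](2) P2=[5,1,1,8,2,1](3)
Move 8: P1 pit0 -> P1=[0,2,6,3,7,0](2) P2=[5,1,1,8,2,1](3)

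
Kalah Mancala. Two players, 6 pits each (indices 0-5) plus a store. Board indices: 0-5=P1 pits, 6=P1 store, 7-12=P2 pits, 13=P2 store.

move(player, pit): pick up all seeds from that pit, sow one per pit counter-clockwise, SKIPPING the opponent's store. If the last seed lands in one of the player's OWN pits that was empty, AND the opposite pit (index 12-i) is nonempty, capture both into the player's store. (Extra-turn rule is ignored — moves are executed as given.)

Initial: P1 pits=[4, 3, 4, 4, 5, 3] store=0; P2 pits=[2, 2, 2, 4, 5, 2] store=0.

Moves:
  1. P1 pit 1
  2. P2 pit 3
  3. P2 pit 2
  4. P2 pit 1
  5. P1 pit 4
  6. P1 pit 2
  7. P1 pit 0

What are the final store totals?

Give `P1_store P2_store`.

Move 1: P1 pit1 -> P1=[4,0,5,5,6,3](0) P2=[2,2,2,4,5,2](0)
Move 2: P2 pit3 -> P1=[5,0,5,5,6,3](0) P2=[2,2,2,0,6,3](1)
Move 3: P2 pit2 -> P1=[5,0,5,5,6,3](0) P2=[2,2,0,1,7,3](1)
Move 4: P2 pit1 -> P1=[5,0,5,5,6,3](0) P2=[2,0,1,2,7,3](1)
Move 5: P1 pit4 -> P1=[5,0,5,5,0,4](1) P2=[3,1,2,3,7,3](1)
Move 6: P1 pit2 -> P1=[5,0,0,6,1,5](2) P2=[4,1,2,3,7,3](1)
Move 7: P1 pit0 -> P1=[0,1,1,7,2,6](2) P2=[4,1,2,3,7,3](1)

Answer: 2 1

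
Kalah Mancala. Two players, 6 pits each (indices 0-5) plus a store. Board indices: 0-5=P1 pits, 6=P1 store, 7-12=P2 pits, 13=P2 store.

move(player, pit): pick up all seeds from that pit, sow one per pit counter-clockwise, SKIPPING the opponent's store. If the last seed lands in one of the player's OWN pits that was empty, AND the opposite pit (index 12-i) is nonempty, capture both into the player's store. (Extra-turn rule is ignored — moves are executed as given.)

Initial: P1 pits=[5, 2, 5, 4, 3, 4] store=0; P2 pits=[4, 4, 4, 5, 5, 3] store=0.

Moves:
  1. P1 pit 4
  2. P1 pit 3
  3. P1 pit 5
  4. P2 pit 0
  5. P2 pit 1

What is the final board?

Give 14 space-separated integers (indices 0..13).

Move 1: P1 pit4 -> P1=[5,2,5,4,0,5](1) P2=[5,4,4,5,5,3](0)
Move 2: P1 pit3 -> P1=[5,2,5,0,1,6](2) P2=[6,4,4,5,5,3](0)
Move 3: P1 pit5 -> P1=[5,2,5,0,1,0](3) P2=[7,5,5,6,6,3](0)
Move 4: P2 pit0 -> P1=[6,2,5,0,1,0](3) P2=[0,6,6,7,7,4](1)
Move 5: P2 pit1 -> P1=[7,2,5,0,1,0](3) P2=[0,0,7,8,8,5](2)

Answer: 7 2 5 0 1 0 3 0 0 7 8 8 5 2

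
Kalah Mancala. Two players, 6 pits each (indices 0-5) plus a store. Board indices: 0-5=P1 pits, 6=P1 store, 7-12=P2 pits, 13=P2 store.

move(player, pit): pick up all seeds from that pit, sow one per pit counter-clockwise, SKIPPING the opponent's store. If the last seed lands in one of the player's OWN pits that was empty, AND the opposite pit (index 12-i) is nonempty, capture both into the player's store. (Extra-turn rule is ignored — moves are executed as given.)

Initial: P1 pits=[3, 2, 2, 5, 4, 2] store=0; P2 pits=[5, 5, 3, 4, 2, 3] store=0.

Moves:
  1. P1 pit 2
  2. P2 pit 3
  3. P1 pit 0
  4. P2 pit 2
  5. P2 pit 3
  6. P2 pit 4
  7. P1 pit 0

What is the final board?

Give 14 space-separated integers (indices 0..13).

Answer: 0 5 2 7 6 2 0 5 5 0 0 0 6 2

Derivation:
Move 1: P1 pit2 -> P1=[3,2,0,6,5,2](0) P2=[5,5,3,4,2,3](0)
Move 2: P2 pit3 -> P1=[4,2,0,6,5,2](0) P2=[5,5,3,0,3,4](1)
Move 3: P1 pit0 -> P1=[0,3,1,7,6,2](0) P2=[5,5,3,0,3,4](1)
Move 4: P2 pit2 -> P1=[0,3,1,7,6,2](0) P2=[5,5,0,1,4,5](1)
Move 5: P2 pit3 -> P1=[0,3,1,7,6,2](0) P2=[5,5,0,0,5,5](1)
Move 6: P2 pit4 -> P1=[1,4,2,7,6,2](0) P2=[5,5,0,0,0,6](2)
Move 7: P1 pit0 -> P1=[0,5,2,7,6,2](0) P2=[5,5,0,0,0,6](2)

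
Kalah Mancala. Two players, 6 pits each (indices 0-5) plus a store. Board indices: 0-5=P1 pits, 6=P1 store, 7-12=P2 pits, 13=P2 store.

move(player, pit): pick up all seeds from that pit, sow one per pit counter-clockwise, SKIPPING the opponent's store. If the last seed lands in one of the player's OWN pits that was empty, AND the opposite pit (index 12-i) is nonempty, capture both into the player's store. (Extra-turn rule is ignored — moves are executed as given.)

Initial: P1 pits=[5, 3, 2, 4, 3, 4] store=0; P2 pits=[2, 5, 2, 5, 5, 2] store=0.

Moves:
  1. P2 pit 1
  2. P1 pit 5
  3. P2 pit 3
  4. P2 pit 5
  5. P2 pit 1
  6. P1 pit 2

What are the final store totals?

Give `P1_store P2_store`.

Answer: 2 3

Derivation:
Move 1: P2 pit1 -> P1=[5,3,2,4,3,4](0) P2=[2,0,3,6,6,3](1)
Move 2: P1 pit5 -> P1=[5,3,2,4,3,0](1) P2=[3,1,4,6,6,3](1)
Move 3: P2 pit3 -> P1=[6,4,3,4,3,0](1) P2=[3,1,4,0,7,4](2)
Move 4: P2 pit5 -> P1=[7,5,4,4,3,0](1) P2=[3,1,4,0,7,0](3)
Move 5: P2 pit1 -> P1=[7,5,4,4,3,0](1) P2=[3,0,5,0,7,0](3)
Move 6: P1 pit2 -> P1=[7,5,0,5,4,1](2) P2=[3,0,5,0,7,0](3)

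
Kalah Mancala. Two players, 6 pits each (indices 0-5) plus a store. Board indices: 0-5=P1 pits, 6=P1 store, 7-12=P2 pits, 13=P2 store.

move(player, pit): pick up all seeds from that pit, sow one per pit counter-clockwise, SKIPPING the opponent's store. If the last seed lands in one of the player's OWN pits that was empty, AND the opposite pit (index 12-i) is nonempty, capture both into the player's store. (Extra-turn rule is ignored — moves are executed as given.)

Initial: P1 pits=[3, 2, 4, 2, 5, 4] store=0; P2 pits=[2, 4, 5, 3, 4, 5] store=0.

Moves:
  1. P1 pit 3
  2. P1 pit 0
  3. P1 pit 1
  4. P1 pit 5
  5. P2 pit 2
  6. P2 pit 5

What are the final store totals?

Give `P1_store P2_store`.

Move 1: P1 pit3 -> P1=[3,2,4,0,6,5](0) P2=[2,4,5,3,4,5](0)
Move 2: P1 pit0 -> P1=[0,3,5,0,6,5](6) P2=[2,4,0,3,4,5](0)
Move 3: P1 pit1 -> P1=[0,0,6,1,7,5](6) P2=[2,4,0,3,4,5](0)
Move 4: P1 pit5 -> P1=[0,0,6,1,7,0](7) P2=[3,5,1,4,4,5](0)
Move 5: P2 pit2 -> P1=[0,0,6,1,7,0](7) P2=[3,5,0,5,4,5](0)
Move 6: P2 pit5 -> P1=[1,1,7,2,7,0](7) P2=[3,5,0,5,4,0](1)

Answer: 7 1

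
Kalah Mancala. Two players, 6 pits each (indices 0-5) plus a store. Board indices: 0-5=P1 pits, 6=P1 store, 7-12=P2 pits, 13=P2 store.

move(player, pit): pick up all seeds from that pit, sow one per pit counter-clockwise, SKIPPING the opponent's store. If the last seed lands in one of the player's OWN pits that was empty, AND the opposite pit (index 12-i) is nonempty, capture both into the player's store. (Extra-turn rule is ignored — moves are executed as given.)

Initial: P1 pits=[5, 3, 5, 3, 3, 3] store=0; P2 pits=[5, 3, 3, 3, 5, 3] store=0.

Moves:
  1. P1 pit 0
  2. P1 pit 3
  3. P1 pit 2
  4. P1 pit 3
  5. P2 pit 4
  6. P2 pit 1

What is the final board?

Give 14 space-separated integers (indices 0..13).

Move 1: P1 pit0 -> P1=[0,4,6,4,4,4](0) P2=[5,3,3,3,5,3](0)
Move 2: P1 pit3 -> P1=[0,4,6,0,5,5](1) P2=[6,3,3,3,5,3](0)
Move 3: P1 pit2 -> P1=[0,4,0,1,6,6](2) P2=[7,4,3,3,5,3](0)
Move 4: P1 pit3 -> P1=[0,4,0,0,7,6](2) P2=[7,4,3,3,5,3](0)
Move 5: P2 pit4 -> P1=[1,5,1,0,7,6](2) P2=[7,4,3,3,0,4](1)
Move 6: P2 pit1 -> P1=[1,5,1,0,7,6](2) P2=[7,0,4,4,1,5](1)

Answer: 1 5 1 0 7 6 2 7 0 4 4 1 5 1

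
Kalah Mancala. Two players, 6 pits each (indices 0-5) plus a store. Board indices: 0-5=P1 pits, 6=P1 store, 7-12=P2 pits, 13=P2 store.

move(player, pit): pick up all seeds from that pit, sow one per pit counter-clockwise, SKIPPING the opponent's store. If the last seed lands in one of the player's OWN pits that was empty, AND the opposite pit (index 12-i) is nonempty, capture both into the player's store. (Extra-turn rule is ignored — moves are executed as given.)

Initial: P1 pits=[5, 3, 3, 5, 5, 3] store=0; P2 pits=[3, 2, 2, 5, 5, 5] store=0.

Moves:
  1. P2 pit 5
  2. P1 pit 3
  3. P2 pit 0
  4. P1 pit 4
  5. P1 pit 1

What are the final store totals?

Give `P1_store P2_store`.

Answer: 2 1

Derivation:
Move 1: P2 pit5 -> P1=[6,4,4,6,5,3](0) P2=[3,2,2,5,5,0](1)
Move 2: P1 pit3 -> P1=[6,4,4,0,6,4](1) P2=[4,3,3,5,5,0](1)
Move 3: P2 pit0 -> P1=[6,4,4,0,6,4](1) P2=[0,4,4,6,6,0](1)
Move 4: P1 pit4 -> P1=[6,4,4,0,0,5](2) P2=[1,5,5,7,6,0](1)
Move 5: P1 pit1 -> P1=[6,0,5,1,1,6](2) P2=[1,5,5,7,6,0](1)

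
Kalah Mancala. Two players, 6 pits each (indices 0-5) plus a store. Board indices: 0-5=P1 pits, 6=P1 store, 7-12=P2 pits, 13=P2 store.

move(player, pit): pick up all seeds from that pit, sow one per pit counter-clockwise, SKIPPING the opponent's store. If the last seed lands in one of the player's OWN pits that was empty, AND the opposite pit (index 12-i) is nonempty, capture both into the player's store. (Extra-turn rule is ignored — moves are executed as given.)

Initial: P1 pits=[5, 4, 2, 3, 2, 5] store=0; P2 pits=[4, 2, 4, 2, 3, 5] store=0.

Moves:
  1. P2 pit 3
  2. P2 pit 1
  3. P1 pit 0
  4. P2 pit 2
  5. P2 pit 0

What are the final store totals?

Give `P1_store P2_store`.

Move 1: P2 pit3 -> P1=[5,4,2,3,2,5](0) P2=[4,2,4,0,4,6](0)
Move 2: P2 pit1 -> P1=[5,4,0,3,2,5](0) P2=[4,0,5,0,4,6](3)
Move 3: P1 pit0 -> P1=[0,5,1,4,3,6](0) P2=[4,0,5,0,4,6](3)
Move 4: P2 pit2 -> P1=[1,5,1,4,3,6](0) P2=[4,0,0,1,5,7](4)
Move 5: P2 pit0 -> P1=[1,5,1,4,3,6](0) P2=[0,1,1,2,6,7](4)

Answer: 0 4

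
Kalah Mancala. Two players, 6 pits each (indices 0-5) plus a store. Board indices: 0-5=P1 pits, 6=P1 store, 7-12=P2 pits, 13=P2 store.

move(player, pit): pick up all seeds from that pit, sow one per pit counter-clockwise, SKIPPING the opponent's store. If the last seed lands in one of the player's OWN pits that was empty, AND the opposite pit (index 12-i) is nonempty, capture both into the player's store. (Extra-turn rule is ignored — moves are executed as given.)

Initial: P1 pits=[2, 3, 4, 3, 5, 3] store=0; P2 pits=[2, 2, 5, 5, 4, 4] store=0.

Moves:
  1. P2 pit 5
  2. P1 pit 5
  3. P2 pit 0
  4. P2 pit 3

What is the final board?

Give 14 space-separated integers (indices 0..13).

Move 1: P2 pit5 -> P1=[3,4,5,3,5,3](0) P2=[2,2,5,5,4,0](1)
Move 2: P1 pit5 -> P1=[3,4,5,3,5,0](1) P2=[3,3,5,5,4,0](1)
Move 3: P2 pit0 -> P1=[3,4,5,3,5,0](1) P2=[0,4,6,6,4,0](1)
Move 4: P2 pit3 -> P1=[4,5,6,3,5,0](1) P2=[0,4,6,0,5,1](2)

Answer: 4 5 6 3 5 0 1 0 4 6 0 5 1 2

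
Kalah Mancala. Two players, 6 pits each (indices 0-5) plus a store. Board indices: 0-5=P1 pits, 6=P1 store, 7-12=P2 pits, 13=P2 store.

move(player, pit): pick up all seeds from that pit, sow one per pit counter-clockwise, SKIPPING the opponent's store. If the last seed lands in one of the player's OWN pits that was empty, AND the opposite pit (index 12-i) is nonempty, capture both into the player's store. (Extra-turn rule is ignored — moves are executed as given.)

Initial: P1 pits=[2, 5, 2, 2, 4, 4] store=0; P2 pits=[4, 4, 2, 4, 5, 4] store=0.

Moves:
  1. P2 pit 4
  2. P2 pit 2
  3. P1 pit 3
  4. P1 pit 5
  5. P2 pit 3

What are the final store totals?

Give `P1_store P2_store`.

Move 1: P2 pit4 -> P1=[3,6,3,2,4,4](0) P2=[4,4,2,4,0,5](1)
Move 2: P2 pit2 -> P1=[3,0,3,2,4,4](0) P2=[4,4,0,5,0,5](8)
Move 3: P1 pit3 -> P1=[3,0,3,0,5,5](0) P2=[4,4,0,5,0,5](8)
Move 4: P1 pit5 -> P1=[3,0,3,0,5,0](1) P2=[5,5,1,6,0,5](8)
Move 5: P2 pit3 -> P1=[4,1,4,0,5,0](1) P2=[5,5,1,0,1,6](9)

Answer: 1 9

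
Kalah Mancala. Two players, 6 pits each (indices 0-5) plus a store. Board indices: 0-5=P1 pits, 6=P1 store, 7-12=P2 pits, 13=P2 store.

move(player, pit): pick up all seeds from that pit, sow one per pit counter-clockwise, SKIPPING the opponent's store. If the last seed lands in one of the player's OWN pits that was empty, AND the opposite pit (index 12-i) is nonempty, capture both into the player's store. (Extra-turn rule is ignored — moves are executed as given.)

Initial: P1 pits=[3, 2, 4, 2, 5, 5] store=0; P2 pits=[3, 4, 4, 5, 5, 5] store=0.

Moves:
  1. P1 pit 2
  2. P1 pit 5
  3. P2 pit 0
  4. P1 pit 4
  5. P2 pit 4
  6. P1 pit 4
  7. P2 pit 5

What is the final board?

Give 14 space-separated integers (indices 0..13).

Move 1: P1 pit2 -> P1=[3,2,0,3,6,6](1) P2=[3,4,4,5,5,5](0)
Move 2: P1 pit5 -> P1=[3,2,0,3,6,0](2) P2=[4,5,5,6,6,5](0)
Move 3: P2 pit0 -> P1=[3,2,0,3,6,0](2) P2=[0,6,6,7,7,5](0)
Move 4: P1 pit4 -> P1=[3,2,0,3,0,1](3) P2=[1,7,7,8,7,5](0)
Move 5: P2 pit4 -> P1=[4,3,1,4,1,1](3) P2=[1,7,7,8,0,6](1)
Move 6: P1 pit4 -> P1=[4,3,1,4,0,2](3) P2=[1,7,7,8,0,6](1)
Move 7: P2 pit5 -> P1=[5,4,2,5,1,2](3) P2=[1,7,7,8,0,0](2)

Answer: 5 4 2 5 1 2 3 1 7 7 8 0 0 2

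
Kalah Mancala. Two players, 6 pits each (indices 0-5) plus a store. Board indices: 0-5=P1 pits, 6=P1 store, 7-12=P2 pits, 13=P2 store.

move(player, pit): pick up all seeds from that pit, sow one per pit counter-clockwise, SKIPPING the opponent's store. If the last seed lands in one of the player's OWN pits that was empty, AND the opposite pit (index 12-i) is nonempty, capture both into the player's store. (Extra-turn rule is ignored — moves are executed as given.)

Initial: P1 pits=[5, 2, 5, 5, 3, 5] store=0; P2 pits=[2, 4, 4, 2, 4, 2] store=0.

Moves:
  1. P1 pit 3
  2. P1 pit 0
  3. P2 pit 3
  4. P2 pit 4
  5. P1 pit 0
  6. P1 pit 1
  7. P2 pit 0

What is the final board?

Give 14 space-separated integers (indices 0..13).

Move 1: P1 pit3 -> P1=[5,2,5,0,4,6](1) P2=[3,5,4,2,4,2](0)
Move 2: P1 pit0 -> P1=[0,3,6,1,5,7](1) P2=[3,5,4,2,4,2](0)
Move 3: P2 pit3 -> P1=[0,3,6,1,5,7](1) P2=[3,5,4,0,5,3](0)
Move 4: P2 pit4 -> P1=[1,4,7,1,5,7](1) P2=[3,5,4,0,0,4](1)
Move 5: P1 pit0 -> P1=[0,5,7,1,5,7](1) P2=[3,5,4,0,0,4](1)
Move 6: P1 pit1 -> P1=[0,0,8,2,6,8](2) P2=[3,5,4,0,0,4](1)
Move 7: P2 pit0 -> P1=[0,0,0,2,6,8](2) P2=[0,6,5,0,0,4](10)

Answer: 0 0 0 2 6 8 2 0 6 5 0 0 4 10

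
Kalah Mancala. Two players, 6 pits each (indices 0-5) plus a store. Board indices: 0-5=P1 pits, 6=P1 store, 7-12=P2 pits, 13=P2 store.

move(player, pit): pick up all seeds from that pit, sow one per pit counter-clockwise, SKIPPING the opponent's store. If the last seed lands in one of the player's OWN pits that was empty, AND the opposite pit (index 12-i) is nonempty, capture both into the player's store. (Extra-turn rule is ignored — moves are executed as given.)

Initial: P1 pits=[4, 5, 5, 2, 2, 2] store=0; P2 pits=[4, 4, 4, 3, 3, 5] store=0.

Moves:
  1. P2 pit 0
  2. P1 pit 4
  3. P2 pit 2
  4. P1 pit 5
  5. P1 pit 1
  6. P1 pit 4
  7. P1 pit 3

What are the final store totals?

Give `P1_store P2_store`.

Move 1: P2 pit0 -> P1=[4,5,5,2,2,2](0) P2=[0,5,5,4,4,5](0)
Move 2: P1 pit4 -> P1=[4,5,5,2,0,3](1) P2=[0,5,5,4,4,5](0)
Move 3: P2 pit2 -> P1=[5,5,5,2,0,3](1) P2=[0,5,0,5,5,6](1)
Move 4: P1 pit5 -> P1=[5,5,5,2,0,0](2) P2=[1,6,0,5,5,6](1)
Move 5: P1 pit1 -> P1=[5,0,6,3,1,1](3) P2=[1,6,0,5,5,6](1)
Move 6: P1 pit4 -> P1=[5,0,6,3,0,2](3) P2=[1,6,0,5,5,6](1)
Move 7: P1 pit3 -> P1=[5,0,6,0,1,3](4) P2=[1,6,0,5,5,6](1)

Answer: 4 1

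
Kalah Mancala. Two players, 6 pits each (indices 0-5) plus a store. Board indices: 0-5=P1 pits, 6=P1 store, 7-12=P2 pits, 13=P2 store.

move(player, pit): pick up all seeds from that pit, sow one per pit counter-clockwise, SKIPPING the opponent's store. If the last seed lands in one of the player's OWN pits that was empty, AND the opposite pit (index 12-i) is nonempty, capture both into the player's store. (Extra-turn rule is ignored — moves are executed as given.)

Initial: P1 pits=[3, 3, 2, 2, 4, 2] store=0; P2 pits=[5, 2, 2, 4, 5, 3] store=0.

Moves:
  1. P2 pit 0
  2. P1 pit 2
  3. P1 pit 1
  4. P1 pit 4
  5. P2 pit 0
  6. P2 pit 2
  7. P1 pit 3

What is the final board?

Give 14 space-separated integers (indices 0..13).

Answer: 3 0 1 0 1 4 2 1 5 0 7 7 5 1

Derivation:
Move 1: P2 pit0 -> P1=[3,3,2,2,4,2](0) P2=[0,3,3,5,6,4](0)
Move 2: P1 pit2 -> P1=[3,3,0,3,5,2](0) P2=[0,3,3,5,6,4](0)
Move 3: P1 pit1 -> P1=[3,0,1,4,6,2](0) P2=[0,3,3,5,6,4](0)
Move 4: P1 pit4 -> P1=[3,0,1,4,0,3](1) P2=[1,4,4,6,6,4](0)
Move 5: P2 pit0 -> P1=[3,0,1,4,0,3](1) P2=[0,5,4,6,6,4](0)
Move 6: P2 pit2 -> P1=[3,0,1,4,0,3](1) P2=[0,5,0,7,7,5](1)
Move 7: P1 pit3 -> P1=[3,0,1,0,1,4](2) P2=[1,5,0,7,7,5](1)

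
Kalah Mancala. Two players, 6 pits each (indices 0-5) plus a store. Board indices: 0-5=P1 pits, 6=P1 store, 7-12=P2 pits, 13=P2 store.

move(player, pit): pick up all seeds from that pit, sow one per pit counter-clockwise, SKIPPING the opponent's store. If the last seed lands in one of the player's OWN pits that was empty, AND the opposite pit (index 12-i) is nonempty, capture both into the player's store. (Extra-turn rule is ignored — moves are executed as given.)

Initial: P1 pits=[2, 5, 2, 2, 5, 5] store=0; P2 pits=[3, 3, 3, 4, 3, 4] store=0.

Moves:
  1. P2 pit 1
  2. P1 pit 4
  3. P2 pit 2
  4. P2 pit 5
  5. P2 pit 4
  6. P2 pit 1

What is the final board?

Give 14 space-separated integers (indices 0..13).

Move 1: P2 pit1 -> P1=[2,5,2,2,5,5](0) P2=[3,0,4,5,4,4](0)
Move 2: P1 pit4 -> P1=[2,5,2,2,0,6](1) P2=[4,1,5,5,4,4](0)
Move 3: P2 pit2 -> P1=[3,5,2,2,0,6](1) P2=[4,1,0,6,5,5](1)
Move 4: P2 pit5 -> P1=[4,6,3,3,0,6](1) P2=[4,1,0,6,5,0](2)
Move 5: P2 pit4 -> P1=[5,7,4,3,0,6](1) P2=[4,1,0,6,0,1](3)
Move 6: P2 pit1 -> P1=[5,7,4,0,0,6](1) P2=[4,0,0,6,0,1](7)

Answer: 5 7 4 0 0 6 1 4 0 0 6 0 1 7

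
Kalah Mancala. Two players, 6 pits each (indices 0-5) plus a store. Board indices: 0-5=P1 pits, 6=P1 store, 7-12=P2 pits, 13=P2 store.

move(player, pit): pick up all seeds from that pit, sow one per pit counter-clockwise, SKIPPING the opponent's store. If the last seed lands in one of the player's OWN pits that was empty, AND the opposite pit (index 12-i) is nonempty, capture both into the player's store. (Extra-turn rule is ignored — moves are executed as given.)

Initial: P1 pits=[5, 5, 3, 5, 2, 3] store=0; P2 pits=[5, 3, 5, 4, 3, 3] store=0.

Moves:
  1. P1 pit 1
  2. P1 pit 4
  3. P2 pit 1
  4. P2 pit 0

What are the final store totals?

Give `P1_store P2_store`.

Answer: 2 1

Derivation:
Move 1: P1 pit1 -> P1=[5,0,4,6,3,4](1) P2=[5,3,5,4,3,3](0)
Move 2: P1 pit4 -> P1=[5,0,4,6,0,5](2) P2=[6,3,5,4,3,3](0)
Move 3: P2 pit1 -> P1=[5,0,4,6,0,5](2) P2=[6,0,6,5,4,3](0)
Move 4: P2 pit0 -> P1=[5,0,4,6,0,5](2) P2=[0,1,7,6,5,4](1)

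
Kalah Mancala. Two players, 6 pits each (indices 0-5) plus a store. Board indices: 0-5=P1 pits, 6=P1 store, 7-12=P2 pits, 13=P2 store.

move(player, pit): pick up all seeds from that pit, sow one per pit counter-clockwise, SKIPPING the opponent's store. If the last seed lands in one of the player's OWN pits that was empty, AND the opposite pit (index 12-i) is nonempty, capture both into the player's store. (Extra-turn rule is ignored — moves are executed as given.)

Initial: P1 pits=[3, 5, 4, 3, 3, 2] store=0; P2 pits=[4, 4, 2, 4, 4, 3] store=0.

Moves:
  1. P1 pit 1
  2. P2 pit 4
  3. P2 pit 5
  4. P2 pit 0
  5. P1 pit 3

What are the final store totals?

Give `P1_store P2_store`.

Answer: 2 5

Derivation:
Move 1: P1 pit1 -> P1=[3,0,5,4,4,3](1) P2=[4,4,2,4,4,3](0)
Move 2: P2 pit4 -> P1=[4,1,5,4,4,3](1) P2=[4,4,2,4,0,4](1)
Move 3: P2 pit5 -> P1=[5,2,6,4,4,3](1) P2=[4,4,2,4,0,0](2)
Move 4: P2 pit0 -> P1=[5,0,6,4,4,3](1) P2=[0,5,3,5,0,0](5)
Move 5: P1 pit3 -> P1=[5,0,6,0,5,4](2) P2=[1,5,3,5,0,0](5)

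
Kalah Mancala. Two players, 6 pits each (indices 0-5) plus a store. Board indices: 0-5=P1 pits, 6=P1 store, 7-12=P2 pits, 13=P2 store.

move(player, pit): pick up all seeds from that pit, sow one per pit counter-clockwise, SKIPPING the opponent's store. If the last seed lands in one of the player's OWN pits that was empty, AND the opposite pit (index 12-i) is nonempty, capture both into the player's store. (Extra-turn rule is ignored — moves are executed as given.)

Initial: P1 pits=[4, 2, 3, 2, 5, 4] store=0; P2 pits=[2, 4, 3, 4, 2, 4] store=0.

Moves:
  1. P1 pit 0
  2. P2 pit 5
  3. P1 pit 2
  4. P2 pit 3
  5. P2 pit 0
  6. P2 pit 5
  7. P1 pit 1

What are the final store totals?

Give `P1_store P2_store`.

Move 1: P1 pit0 -> P1=[0,3,4,3,6,4](0) P2=[2,4,3,4,2,4](0)
Move 2: P2 pit5 -> P1=[1,4,5,3,6,4](0) P2=[2,4,3,4,2,0](1)
Move 3: P1 pit2 -> P1=[1,4,0,4,7,5](1) P2=[3,4,3,4,2,0](1)
Move 4: P2 pit3 -> P1=[2,4,0,4,7,5](1) P2=[3,4,3,0,3,1](2)
Move 5: P2 pit0 -> P1=[2,4,0,4,7,5](1) P2=[0,5,4,1,3,1](2)
Move 6: P2 pit5 -> P1=[2,4,0,4,7,5](1) P2=[0,5,4,1,3,0](3)
Move 7: P1 pit1 -> P1=[2,0,1,5,8,6](1) P2=[0,5,4,1,3,0](3)

Answer: 1 3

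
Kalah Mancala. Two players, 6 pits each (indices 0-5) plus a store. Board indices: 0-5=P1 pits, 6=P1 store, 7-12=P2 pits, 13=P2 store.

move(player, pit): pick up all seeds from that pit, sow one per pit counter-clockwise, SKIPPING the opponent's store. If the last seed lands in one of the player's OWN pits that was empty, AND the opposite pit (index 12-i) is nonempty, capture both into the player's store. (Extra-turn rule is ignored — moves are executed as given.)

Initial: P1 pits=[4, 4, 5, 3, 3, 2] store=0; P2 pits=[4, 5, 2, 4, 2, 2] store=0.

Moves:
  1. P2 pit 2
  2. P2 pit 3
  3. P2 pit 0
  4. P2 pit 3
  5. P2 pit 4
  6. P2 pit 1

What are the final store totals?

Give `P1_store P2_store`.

Answer: 0 3

Derivation:
Move 1: P2 pit2 -> P1=[4,4,5,3,3,2](0) P2=[4,5,0,5,3,2](0)
Move 2: P2 pit3 -> P1=[5,5,5,3,3,2](0) P2=[4,5,0,0,4,3](1)
Move 3: P2 pit0 -> P1=[5,5,5,3,3,2](0) P2=[0,6,1,1,5,3](1)
Move 4: P2 pit3 -> P1=[5,5,5,3,3,2](0) P2=[0,6,1,0,6,3](1)
Move 5: P2 pit4 -> P1=[6,6,6,4,3,2](0) P2=[0,6,1,0,0,4](2)
Move 6: P2 pit1 -> P1=[7,6,6,4,3,2](0) P2=[0,0,2,1,1,5](3)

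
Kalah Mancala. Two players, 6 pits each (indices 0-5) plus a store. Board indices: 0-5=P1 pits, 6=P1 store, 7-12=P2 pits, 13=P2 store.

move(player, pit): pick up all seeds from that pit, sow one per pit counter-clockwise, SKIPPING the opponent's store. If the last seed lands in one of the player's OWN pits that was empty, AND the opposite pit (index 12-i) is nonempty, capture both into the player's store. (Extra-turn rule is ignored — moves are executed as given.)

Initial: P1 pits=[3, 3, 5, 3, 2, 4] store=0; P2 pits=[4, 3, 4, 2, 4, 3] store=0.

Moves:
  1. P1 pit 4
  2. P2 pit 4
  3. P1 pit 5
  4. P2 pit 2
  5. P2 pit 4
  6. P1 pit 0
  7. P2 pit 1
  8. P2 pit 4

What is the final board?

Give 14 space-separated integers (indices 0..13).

Answer: 0 5 6 4 1 0 8 0 0 1 5 0 8 2

Derivation:
Move 1: P1 pit4 -> P1=[3,3,5,3,0,5](1) P2=[4,3,4,2,4,3](0)
Move 2: P2 pit4 -> P1=[4,4,5,3,0,5](1) P2=[4,3,4,2,0,4](1)
Move 3: P1 pit5 -> P1=[4,4,5,3,0,0](2) P2=[5,4,5,3,0,4](1)
Move 4: P2 pit2 -> P1=[5,4,5,3,0,0](2) P2=[5,4,0,4,1,5](2)
Move 5: P2 pit4 -> P1=[5,4,5,3,0,0](2) P2=[5,4,0,4,0,6](2)
Move 6: P1 pit0 -> P1=[0,5,6,4,1,0](8) P2=[0,4,0,4,0,6](2)
Move 7: P2 pit1 -> P1=[0,5,6,4,1,0](8) P2=[0,0,1,5,1,7](2)
Move 8: P2 pit4 -> P1=[0,5,6,4,1,0](8) P2=[0,0,1,5,0,8](2)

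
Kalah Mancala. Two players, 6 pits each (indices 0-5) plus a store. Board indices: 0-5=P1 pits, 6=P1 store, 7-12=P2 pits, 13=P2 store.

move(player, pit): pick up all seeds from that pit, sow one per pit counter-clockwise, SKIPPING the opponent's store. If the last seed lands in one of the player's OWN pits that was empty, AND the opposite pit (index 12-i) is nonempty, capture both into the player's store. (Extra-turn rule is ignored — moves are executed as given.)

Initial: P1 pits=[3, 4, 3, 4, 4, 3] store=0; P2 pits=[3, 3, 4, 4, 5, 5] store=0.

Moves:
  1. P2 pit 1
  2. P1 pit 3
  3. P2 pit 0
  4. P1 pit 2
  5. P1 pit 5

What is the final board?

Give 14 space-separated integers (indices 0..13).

Answer: 3 4 0 1 6 0 2 1 2 7 7 7 5 0

Derivation:
Move 1: P2 pit1 -> P1=[3,4,3,4,4,3](0) P2=[3,0,5,5,6,5](0)
Move 2: P1 pit3 -> P1=[3,4,3,0,5,4](1) P2=[4,0,5,5,6,5](0)
Move 3: P2 pit0 -> P1=[3,4,3,0,5,4](1) P2=[0,1,6,6,7,5](0)
Move 4: P1 pit2 -> P1=[3,4,0,1,6,5](1) P2=[0,1,6,6,7,5](0)
Move 5: P1 pit5 -> P1=[3,4,0,1,6,0](2) P2=[1,2,7,7,7,5](0)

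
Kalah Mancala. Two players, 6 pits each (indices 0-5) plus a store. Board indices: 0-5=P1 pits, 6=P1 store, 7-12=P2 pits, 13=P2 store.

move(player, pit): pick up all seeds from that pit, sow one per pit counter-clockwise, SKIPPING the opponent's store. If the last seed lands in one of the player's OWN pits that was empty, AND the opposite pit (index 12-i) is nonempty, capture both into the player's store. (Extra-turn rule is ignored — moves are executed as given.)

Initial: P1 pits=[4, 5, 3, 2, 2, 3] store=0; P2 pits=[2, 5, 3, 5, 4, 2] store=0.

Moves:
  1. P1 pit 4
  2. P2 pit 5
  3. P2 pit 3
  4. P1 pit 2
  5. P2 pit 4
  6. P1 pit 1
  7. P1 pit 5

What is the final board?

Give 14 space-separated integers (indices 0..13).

Move 1: P1 pit4 -> P1=[4,5,3,2,0,4](1) P2=[2,5,3,5,4,2](0)
Move 2: P2 pit5 -> P1=[5,5,3,2,0,4](1) P2=[2,5,3,5,4,0](1)
Move 3: P2 pit3 -> P1=[6,6,3,2,0,4](1) P2=[2,5,3,0,5,1](2)
Move 4: P1 pit2 -> P1=[6,6,0,3,1,5](1) P2=[2,5,3,0,5,1](2)
Move 5: P2 pit4 -> P1=[7,7,1,3,1,5](1) P2=[2,5,3,0,0,2](3)
Move 6: P1 pit1 -> P1=[7,0,2,4,2,6](2) P2=[3,6,3,0,0,2](3)
Move 7: P1 pit5 -> P1=[7,0,2,4,2,0](3) P2=[4,7,4,1,1,2](3)

Answer: 7 0 2 4 2 0 3 4 7 4 1 1 2 3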